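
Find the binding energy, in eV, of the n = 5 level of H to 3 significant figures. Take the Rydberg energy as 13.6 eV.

0.544 eV

E_5 = −13.60/25 = −0.544 eV, so ionization (to E = 0) requires 0.544 eV.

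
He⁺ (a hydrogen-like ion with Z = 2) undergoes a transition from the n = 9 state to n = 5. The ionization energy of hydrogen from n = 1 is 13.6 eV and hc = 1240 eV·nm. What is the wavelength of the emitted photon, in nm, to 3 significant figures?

824 nm

For Z = 2 the level energies scale as Z², so the effective Rydberg energy is 13.6 × 4 = 54.40 eV.
ΔE = 54.40 × (1/5² − 1/9²) = 54.40 × 0.02765 = 1.504 eV.
λ = hc/ΔE = 1240 / 1.504 = 824 nm.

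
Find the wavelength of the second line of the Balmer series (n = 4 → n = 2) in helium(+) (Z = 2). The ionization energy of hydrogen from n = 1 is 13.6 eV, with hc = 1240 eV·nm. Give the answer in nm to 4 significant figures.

121.6 nm

The Balmer series terminates on n_f = 2; the second line has n_i = 2+2 = 4.
ΔE = 54.40 × (1/2² − 1/4²) = 10.20 eV.
λ = 1240 / 10.20 = 121.6 nm.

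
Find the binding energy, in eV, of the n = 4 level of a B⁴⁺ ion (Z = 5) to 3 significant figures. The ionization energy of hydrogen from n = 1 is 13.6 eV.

21.3 eV

E_n = −13.6 Z²/n² = −340.0/n² eV for Z = 5.
E_4 = −340.0/16 = −21.3 eV, so ionization (to E = 0) requires 21.3 eV.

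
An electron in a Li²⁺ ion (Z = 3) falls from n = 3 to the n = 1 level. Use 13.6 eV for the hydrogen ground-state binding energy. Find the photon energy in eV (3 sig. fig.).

The Bohr energies scale as Z², so for Z = 3: E_n = −122.4/n² eV.
E_3 = −122.4/9 = −13.60 eV and E_1 = −122.4/1 = −122.4 eV.
The photon energy is |E_3 − E_1| = 109 eV.

109 eV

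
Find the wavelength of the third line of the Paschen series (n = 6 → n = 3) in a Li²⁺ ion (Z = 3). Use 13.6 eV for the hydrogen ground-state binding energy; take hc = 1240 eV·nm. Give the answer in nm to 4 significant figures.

The Paschen series terminates on n_f = 3; the third line has n_i = 3+3 = 6.
ΔE = 122.4 × (1/3² − 1/6²) = 10.20 eV.
λ = 1240 / 10.20 = 121.6 nm.

121.6 nm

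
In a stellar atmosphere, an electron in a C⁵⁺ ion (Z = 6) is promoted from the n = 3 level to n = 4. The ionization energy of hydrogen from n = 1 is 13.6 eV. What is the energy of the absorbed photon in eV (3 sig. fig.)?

23.8 eV

The Bohr energies scale as Z², so for Z = 6: E_n = −489.6/n² eV.
E_4 = −489.6/16 = −30.60 eV and E_3 = −489.6/9 = −54.40 eV.
The photon energy is |E_4 − E_3| = 23.8 eV.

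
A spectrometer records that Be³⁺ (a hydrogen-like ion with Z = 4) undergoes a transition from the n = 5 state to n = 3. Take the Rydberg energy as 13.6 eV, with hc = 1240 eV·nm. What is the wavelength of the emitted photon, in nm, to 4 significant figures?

80.14 nm

For Z = 4 the level energies scale as Z², so the effective Rydberg energy is 13.6 × 16 = 217.6 eV.
ΔE = 217.6 × (1/3² − 1/5²) = 217.6 × 0.07111 = 15.47 eV.
λ = hc/ΔE = 1240 / 15.47 = 80.14 nm.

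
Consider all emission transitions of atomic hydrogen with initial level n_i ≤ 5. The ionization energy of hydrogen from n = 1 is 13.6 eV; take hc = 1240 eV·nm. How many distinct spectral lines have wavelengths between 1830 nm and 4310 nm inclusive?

Enumerate all n_i → n_f pairs with 1 ≤ n_f < n_i ≤ 5 and compute λ = 1240 / [13.6·1·(1/n_f² − 1/n_i²)].
Lines falling in [1830, 4310] nm: 4→3 (1876 nm), 5→4 (4052 nm).

2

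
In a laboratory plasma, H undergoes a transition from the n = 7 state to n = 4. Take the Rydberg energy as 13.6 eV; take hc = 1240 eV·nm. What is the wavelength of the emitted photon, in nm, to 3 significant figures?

ΔE = 13.60 × (1/4² − 1/7²) = 13.60 × 0.04209 = 0.5724 eV.
λ = hc/ΔE = 1240 / 0.5724 = 2170 nm.
This line belongs to the Brackett series.

2170 nm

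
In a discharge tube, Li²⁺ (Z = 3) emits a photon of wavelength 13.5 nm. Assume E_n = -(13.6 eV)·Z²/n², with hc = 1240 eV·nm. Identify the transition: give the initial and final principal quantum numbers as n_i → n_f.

The photon energy is ΔE = hc/λ = 1240 / 13.5 = 91.85 eV.
With Z = 3, ΔE = 122.4 × (1/n_f² − 1/n_i²), so 1/n_f² − 1/n_i² = 0.7504.
Trying n_f = 1 gives 1/n_i² = 0.2496, i.e. n_i ≈ 2; this pair matches.

n_i = 2, n_f = 1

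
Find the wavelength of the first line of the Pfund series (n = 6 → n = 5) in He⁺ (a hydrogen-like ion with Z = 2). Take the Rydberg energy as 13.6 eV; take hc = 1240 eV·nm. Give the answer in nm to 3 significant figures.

1860 nm

The Pfund series terminates on n_f = 5; the first line has n_i = 5+1 = 6.
ΔE = 54.40 × (1/5² − 1/6²) = 0.6649 eV.
λ = 1240 / 0.6649 = 1860 nm.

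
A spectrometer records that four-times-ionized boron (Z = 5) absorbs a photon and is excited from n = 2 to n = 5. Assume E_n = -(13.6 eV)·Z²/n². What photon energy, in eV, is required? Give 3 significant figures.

71.4 eV

The Bohr energies scale as Z², so for Z = 5: E_n = −340.0/n² eV.
E_5 = −340.0/25 = −13.60 eV and E_2 = −340.0/4 = −85.00 eV.
The photon energy is |E_5 − E_2| = 71.4 eV.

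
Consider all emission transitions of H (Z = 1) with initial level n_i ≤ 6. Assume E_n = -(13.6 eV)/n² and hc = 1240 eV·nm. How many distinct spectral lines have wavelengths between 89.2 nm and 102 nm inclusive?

Enumerate all n_i → n_f pairs with 1 ≤ n_f < n_i ≤ 6 and compute λ = 1240 / [13.6·1·(1/n_f² − 1/n_i²)].
Lines falling in [89.2, 102] nm: 6→1 (93.78 nm), 5→1 (94.98 nm), 4→1 (97.25 nm).

3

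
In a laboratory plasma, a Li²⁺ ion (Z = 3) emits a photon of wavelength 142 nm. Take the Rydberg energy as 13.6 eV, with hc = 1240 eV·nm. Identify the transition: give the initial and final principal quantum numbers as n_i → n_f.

n_i = 5, n_f = 3

The photon energy is ΔE = hc/λ = 1240 / 142 = 8.732 eV.
With Z = 3, ΔE = 122.4 × (1/n_f² − 1/n_i²), so 1/n_f² − 1/n_i² = 0.07134.
Trying n_f = 3 gives 1/n_i² = 0.03977, i.e. n_i ≈ 5; this pair matches.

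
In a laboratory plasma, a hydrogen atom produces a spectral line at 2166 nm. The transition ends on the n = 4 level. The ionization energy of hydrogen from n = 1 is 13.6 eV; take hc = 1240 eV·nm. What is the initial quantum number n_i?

The photon energy is ΔE = hc/λ = 1240 / 2166 = 0.5725 eV.
With Z = 1, ΔE = 13.60 × (1/n_f² − 1/n_i²), so 1/n_f² − 1/n_i² = 0.04209.
With n_f = 4: 1/n_i² = 1/16 − 0.04209 = 0.02041, so n_i ≈ 7.00.

n_i = 7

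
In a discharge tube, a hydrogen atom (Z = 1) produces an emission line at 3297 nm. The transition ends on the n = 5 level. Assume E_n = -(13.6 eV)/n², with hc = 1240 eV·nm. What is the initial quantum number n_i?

The photon energy is ΔE = hc/λ = 1240 / 3297 = 0.3761 eV.
With Z = 1, ΔE = 13.60 × (1/n_f² − 1/n_i²), so 1/n_f² − 1/n_i² = 0.02765.
With n_f = 5: 1/n_i² = 1/25 − 0.02765 = 0.01235, so n_i ≈ 9.00.

n_i = 9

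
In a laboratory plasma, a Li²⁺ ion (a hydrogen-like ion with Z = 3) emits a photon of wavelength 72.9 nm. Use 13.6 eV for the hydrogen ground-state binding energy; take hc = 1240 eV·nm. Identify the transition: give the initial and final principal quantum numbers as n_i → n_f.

n_i = 3, n_f = 2

The photon energy is ΔE = hc/λ = 1240 / 72.9 = 17.01 eV.
With Z = 3, ΔE = 122.4 × (1/n_f² − 1/n_i²), so 1/n_f² − 1/n_i² = 0.1390.
Trying n_f = 2 gives 1/n_i² = 0.1110, i.e. n_i ≈ 3; this pair matches.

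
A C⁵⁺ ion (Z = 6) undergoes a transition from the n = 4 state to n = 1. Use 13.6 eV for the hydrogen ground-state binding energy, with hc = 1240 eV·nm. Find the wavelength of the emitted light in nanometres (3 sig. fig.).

2.70 nm

For Z = 6 the level energies scale as Z², so the effective Rydberg energy is 13.6 × 36 = 489.6 eV.
ΔE = 489.6 × (1/1² − 1/4²) = 489.6 × 0.9375 = 459.0 eV.
λ = hc/ΔE = 1240 / 459.0 = 2.70 nm.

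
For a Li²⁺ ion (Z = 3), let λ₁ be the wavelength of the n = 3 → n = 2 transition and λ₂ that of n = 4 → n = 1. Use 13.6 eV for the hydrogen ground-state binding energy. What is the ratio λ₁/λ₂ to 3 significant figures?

λ ∝ 1/ΔE ∝ 1/(1/n_f² − 1/n_i²), and the Z² and hc factors cancel in the ratio.
λ₁/λ₂ = (1/1² − 1/4²)/(1/2² − 1/3²) = 0.9375/0.1389 = 6.75.

6.75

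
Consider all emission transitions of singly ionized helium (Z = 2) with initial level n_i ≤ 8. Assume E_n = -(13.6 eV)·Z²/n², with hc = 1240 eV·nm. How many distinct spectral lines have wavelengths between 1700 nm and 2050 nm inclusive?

Enumerate all n_i → n_f pairs with 1 ≤ n_f < n_i ≤ 8 and compute λ = 1240 / [13.6·4·(1/n_f² − 1/n_i²)].
Lines falling in [1700, 2050] nm: 6→5 (1865 nm), 8→6 (1876 nm).

2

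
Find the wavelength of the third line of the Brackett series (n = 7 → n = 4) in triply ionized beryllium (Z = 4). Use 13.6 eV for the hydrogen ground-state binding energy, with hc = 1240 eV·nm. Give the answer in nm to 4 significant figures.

135.4 nm

The Brackett series terminates on n_f = 4; the third line has n_i = 4+3 = 7.
ΔE = 217.6 × (1/4² − 1/7²) = 9.159 eV.
λ = 1240 / 9.159 = 135.4 nm.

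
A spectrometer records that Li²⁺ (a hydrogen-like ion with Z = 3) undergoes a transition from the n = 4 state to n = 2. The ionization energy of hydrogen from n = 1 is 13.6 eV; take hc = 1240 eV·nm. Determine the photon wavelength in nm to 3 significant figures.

54.0 nm

For Z = 3 the level energies scale as Z², so the effective Rydberg energy is 13.6 × 9 = 122.4 eV.
ΔE = 122.4 × (1/2² − 1/4²) = 122.4 × 0.1875 = 22.95 eV.
λ = hc/ΔE = 1240 / 22.95 = 54.0 nm.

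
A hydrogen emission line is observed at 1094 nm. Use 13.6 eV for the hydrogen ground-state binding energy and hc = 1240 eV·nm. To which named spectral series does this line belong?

ΔE = 1240/1094 = 1.133 eV.
This matches 13.6 × (1/3² − 1/6²), so n_f = 3: the Paschen series.

Paschen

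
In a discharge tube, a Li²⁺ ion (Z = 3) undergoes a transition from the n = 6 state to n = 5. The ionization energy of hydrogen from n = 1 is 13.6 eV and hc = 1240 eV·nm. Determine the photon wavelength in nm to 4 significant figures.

For Z = 3 the level energies scale as Z², so the effective Rydberg energy is 13.6 × 9 = 122.4 eV.
ΔE = 122.4 × (1/5² − 1/6²) = 122.4 × 0.01222 = 1.496 eV.
λ = hc/ΔE = 1240 / 1.496 = 828.9 nm.

828.9 nm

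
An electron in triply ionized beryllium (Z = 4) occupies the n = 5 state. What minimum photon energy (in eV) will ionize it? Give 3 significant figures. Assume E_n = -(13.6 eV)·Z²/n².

E_n = −13.6 Z²/n² = −217.6/n² eV for Z = 4.
E_5 = −217.6/25 = −8.70 eV, so ionization (to E = 0) requires 8.70 eV.

8.70 eV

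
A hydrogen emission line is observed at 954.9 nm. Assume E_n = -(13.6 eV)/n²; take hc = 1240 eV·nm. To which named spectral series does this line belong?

ΔE = 1240/954.9 = 1.299 eV.
This matches 13.6 × (1/3² − 1/8²), so n_f = 3: the Paschen series.

Paschen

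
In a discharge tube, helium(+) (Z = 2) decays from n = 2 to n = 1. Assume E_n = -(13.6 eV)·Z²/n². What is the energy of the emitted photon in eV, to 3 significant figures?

40.8 eV

The Bohr energies scale as Z², so for Z = 2: E_n = −54.40/n² eV.
E_2 = −54.40/4 = −13.60 eV and E_1 = −54.40/1 = −54.40 eV.
The photon energy is |E_2 − E_1| = 40.8 eV.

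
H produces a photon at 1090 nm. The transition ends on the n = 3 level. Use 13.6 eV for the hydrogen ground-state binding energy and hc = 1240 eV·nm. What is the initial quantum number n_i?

n_i = 6

The photon energy is ΔE = hc/λ = 1240 / 1090 = 1.138 eV.
With Z = 1, ΔE = 13.60 × (1/n_f² − 1/n_i²), so 1/n_f² − 1/n_i² = 0.08365.
With n_f = 3: 1/n_i² = 1/9 − 0.08365 = 0.02746, so n_i ≈ 6.03.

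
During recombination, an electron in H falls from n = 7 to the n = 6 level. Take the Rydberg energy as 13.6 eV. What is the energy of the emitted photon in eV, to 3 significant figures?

E_7 = −13.60/49 = −0.2776 eV and E_6 = −13.60/36 = −0.3778 eV.
The photon energy is |E_7 − E_6| = 0.100 eV.

0.100 eV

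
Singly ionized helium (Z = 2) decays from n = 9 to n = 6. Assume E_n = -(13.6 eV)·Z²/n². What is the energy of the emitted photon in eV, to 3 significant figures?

0.840 eV

The Bohr energies scale as Z², so for Z = 2: E_n = −54.40/n² eV.
E_9 = −54.40/81 = −0.6716 eV and E_6 = −54.40/36 = −1.511 eV.
The photon energy is |E_9 − E_6| = 0.840 eV.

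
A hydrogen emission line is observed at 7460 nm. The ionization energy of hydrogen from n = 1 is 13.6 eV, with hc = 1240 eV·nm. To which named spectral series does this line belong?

Pfund

ΔE = 1240/7460 = 0.1662 eV.
This matches 13.6 × (1/5² − 1/6²), so n_f = 5: the Pfund series.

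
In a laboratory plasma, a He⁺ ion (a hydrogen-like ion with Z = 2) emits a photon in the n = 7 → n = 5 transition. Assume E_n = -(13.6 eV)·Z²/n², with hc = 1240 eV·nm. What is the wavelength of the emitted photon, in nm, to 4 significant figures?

1163 nm

For Z = 2 the level energies scale as Z², so the effective Rydberg energy is 13.6 × 4 = 54.40 eV.
ΔE = 54.40 × (1/5² − 1/7²) = 54.40 × 0.01959 = 1.066 eV.
λ = hc/ΔE = 1240 / 1.066 = 1163 nm.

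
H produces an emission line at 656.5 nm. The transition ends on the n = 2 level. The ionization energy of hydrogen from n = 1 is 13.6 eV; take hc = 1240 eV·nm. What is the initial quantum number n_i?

n_i = 3

The photon energy is ΔE = hc/λ = 1240 / 656.5 = 1.889 eV.
With Z = 1, ΔE = 13.60 × (1/n_f² − 1/n_i²), so 1/n_f² − 1/n_i² = 0.1389.
With n_f = 2: 1/n_i² = 1/4 − 0.1389 = 0.1111, so n_i ≈ 3.00.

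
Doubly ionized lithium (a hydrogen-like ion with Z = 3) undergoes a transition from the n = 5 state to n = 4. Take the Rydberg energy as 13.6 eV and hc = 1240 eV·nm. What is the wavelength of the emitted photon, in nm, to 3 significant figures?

For Z = 3 the level energies scale as Z², so the effective Rydberg energy is 13.6 × 9 = 122.4 eV.
ΔE = 122.4 × (1/4² − 1/5²) = 122.4 × 0.02250 = 2.754 eV.
λ = hc/ΔE = 1240 / 2.754 = 450 nm.

450 nm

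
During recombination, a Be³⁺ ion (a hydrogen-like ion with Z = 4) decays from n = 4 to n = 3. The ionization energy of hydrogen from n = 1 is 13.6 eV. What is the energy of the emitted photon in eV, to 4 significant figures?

10.58 eV

The Bohr energies scale as Z², so for Z = 4: E_n = −217.6/n² eV.
E_4 = −217.6/16 = −13.60 eV and E_3 = −217.6/9 = −24.18 eV.
The photon energy is |E_4 − E_3| = 10.58 eV.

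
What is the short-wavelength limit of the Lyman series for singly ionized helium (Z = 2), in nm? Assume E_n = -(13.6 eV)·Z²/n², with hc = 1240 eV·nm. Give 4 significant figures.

22.79 nm

The Lyman series has lower level n_f = 1; the series limit corresponds to n_i → ∞.
ΔE_max = 13.6 × 4 / 1² = 54.40 eV.
λ_min = 1240 / 54.40 = 22.79 nm.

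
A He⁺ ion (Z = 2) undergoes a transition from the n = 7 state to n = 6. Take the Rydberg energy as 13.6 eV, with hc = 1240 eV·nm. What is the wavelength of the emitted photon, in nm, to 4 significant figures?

For Z = 2 the level energies scale as Z², so the effective Rydberg energy is 13.6 × 4 = 54.40 eV.
ΔE = 54.40 × (1/6² − 1/7²) = 54.40 × 0.007370 = 0.4009 eV.
λ = hc/ΔE = 1240 / 0.4009 = 3093 nm.

3093 nm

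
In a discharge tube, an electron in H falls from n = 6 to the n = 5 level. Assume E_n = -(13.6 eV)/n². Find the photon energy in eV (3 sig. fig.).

0.166 eV

E_6 = −13.60/36 = −0.3778 eV and E_5 = −13.60/25 = −0.5440 eV.
The photon energy is |E_6 − E_5| = 0.166 eV.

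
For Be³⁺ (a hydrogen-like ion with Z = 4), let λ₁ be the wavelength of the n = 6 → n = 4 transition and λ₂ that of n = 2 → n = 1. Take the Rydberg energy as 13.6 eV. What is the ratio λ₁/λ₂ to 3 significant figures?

21.6

λ ∝ 1/ΔE ∝ 1/(1/n_f² − 1/n_i²), and the Z² and hc factors cancel in the ratio.
λ₁/λ₂ = (1/1² − 1/2²)/(1/4² − 1/6²) = 0.7500/0.03472 = 21.6.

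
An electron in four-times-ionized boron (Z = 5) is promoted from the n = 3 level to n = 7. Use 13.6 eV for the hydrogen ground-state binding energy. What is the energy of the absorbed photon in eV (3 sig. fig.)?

30.8 eV

The Bohr energies scale as Z², so for Z = 5: E_n = −340.0/n² eV.
E_7 = −340.0/49 = −6.939 eV and E_3 = −340.0/9 = −37.78 eV.
The photon energy is |E_7 − E_3| = 30.8 eV.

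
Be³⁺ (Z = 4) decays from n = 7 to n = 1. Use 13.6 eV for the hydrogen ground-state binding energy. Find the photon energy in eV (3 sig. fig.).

213 eV

The Bohr energies scale as Z², so for Z = 4: E_n = −217.6/n² eV.
E_7 = −217.6/49 = −4.441 eV and E_1 = −217.6/1 = −217.6 eV.
The photon energy is |E_7 − E_1| = 213 eV.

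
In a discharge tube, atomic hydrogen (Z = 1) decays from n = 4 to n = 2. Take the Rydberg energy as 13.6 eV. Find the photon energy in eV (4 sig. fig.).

2.550 eV

E_4 = −13.60/16 = −0.8500 eV and E_2 = −13.60/4 = −3.400 eV.
The photon energy is |E_4 − E_2| = 2.550 eV.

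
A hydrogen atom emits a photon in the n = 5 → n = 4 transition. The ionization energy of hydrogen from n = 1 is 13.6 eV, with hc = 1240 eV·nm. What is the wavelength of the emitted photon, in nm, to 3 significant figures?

ΔE = 13.60 × (1/4² − 1/5²) = 13.60 × 0.02250 = 0.3060 eV.
λ = hc/ΔE = 1240 / 0.3060 = 4050 nm.

4050 nm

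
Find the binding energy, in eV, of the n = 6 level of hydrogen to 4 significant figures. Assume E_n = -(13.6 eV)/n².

E_6 = −13.60/36 = −0.3778 eV, so ionization (to E = 0) requires 0.3778 eV.

0.3778 eV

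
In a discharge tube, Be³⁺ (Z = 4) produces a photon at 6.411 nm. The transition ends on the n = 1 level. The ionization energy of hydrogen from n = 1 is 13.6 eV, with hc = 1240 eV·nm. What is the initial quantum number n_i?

The photon energy is ΔE = hc/λ = 1240 / 6.411 = 193.4 eV.
With Z = 4, ΔE = 217.6 × (1/n_f² − 1/n_i²), so 1/n_f² − 1/n_i² = 0.8889.
With n_f = 1: 1/n_i² = 1/1 − 0.8889 = 0.1111, so n_i ≈ 3.00.

n_i = 3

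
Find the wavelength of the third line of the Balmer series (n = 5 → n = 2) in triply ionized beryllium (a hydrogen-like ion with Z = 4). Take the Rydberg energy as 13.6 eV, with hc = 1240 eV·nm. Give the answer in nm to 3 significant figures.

27.1 nm

The Balmer series terminates on n_f = 2; the third line has n_i = 2+3 = 5.
ΔE = 217.6 × (1/2² − 1/5²) = 45.70 eV.
λ = 1240 / 45.70 = 27.1 nm.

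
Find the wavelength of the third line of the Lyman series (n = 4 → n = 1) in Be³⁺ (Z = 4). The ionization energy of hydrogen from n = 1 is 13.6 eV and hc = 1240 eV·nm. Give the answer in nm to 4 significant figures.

The Lyman series terminates on n_f = 1; the third line has n_i = 1+3 = 4.
ΔE = 217.6 × (1/1² − 1/4²) = 204.0 eV.
λ = 1240 / 204.0 = 6.078 nm.

6.078 nm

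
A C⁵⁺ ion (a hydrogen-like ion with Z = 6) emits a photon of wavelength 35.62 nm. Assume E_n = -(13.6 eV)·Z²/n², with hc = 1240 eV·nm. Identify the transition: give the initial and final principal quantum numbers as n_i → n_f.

The photon energy is ΔE = hc/λ = 1240 / 35.62 = 34.81 eV.
With Z = 6, ΔE = 489.6 × (1/n_f² − 1/n_i²), so 1/n_f² − 1/n_i² = 0.07110.
Trying n_f = 3 gives 1/n_i² = 0.04001, i.e. n_i ≈ 5; this pair matches.

n_i = 5, n_f = 3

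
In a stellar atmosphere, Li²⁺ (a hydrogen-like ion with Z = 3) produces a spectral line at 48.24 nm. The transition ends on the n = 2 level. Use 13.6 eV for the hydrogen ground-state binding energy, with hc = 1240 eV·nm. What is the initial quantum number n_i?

n_i = 5

The photon energy is ΔE = hc/λ = 1240 / 48.24 = 25.70 eV.
With Z = 3, ΔE = 122.4 × (1/n_f² − 1/n_i²), so 1/n_f² − 1/n_i² = 0.2100.
With n_f = 2: 1/n_i² = 1/4 − 0.2100 = 0.03999, so n_i ≈ 5.00.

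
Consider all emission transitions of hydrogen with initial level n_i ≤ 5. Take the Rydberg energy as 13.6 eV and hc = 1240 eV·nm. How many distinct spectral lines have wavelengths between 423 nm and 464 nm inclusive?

1

Enumerate all n_i → n_f pairs with 1 ≤ n_f < n_i ≤ 5 and compute λ = 1240 / [13.6·1·(1/n_f² − 1/n_i²)].
Lines falling in [423, 464] nm: 5→2 (434.2 nm).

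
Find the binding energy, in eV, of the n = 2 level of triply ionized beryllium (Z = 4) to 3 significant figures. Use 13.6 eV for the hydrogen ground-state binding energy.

54.4 eV

E_n = −13.6 Z²/n² = −217.6/n² eV for Z = 4.
E_2 = −217.6/4 = −54.4 eV, so ionization (to E = 0) requires 54.4 eV.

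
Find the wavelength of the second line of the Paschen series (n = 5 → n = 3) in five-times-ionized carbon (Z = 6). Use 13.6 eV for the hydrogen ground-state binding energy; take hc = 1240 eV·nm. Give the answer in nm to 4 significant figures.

The Paschen series terminates on n_f = 3; the second line has n_i = 3+2 = 5.
ΔE = 489.6 × (1/3² − 1/5²) = 34.82 eV.
λ = 1240 / 34.82 = 35.62 nm.

35.62 nm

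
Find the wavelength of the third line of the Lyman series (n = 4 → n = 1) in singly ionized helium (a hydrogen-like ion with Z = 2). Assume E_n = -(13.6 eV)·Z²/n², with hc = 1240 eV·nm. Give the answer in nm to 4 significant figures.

24.31 nm

The Lyman series terminates on n_f = 1; the third line has n_i = 1+3 = 4.
ΔE = 54.40 × (1/1² − 1/4²) = 51.00 eV.
λ = 1240 / 51.00 = 24.31 nm.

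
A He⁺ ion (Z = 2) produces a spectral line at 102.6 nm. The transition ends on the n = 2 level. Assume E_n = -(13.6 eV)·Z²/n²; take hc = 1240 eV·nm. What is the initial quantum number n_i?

n_i = 6

The photon energy is ΔE = hc/λ = 1240 / 102.6 = 12.09 eV.
With Z = 2, ΔE = 54.40 × (1/n_f² − 1/n_i²), so 1/n_f² − 1/n_i² = 0.2222.
With n_f = 2: 1/n_i² = 1/4 − 0.2222 = 0.02784, so n_i ≈ 5.99.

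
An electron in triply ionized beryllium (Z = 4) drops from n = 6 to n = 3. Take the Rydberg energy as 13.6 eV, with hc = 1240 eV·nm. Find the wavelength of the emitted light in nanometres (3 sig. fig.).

For Z = 4 the level energies scale as Z², so the effective Rydberg energy is 13.6 × 16 = 217.6 eV.
ΔE = 217.6 × (1/3² − 1/6²) = 217.6 × 0.08333 = 18.13 eV.
λ = hc/ΔE = 1240 / 18.13 = 68.4 nm.

68.4 nm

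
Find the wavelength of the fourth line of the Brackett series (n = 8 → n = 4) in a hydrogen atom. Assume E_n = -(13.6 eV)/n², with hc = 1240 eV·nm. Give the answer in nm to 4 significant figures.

1945 nm

The Brackett series terminates on n_f = 4; the fourth line has n_i = 4+4 = 8.
ΔE = 13.60 × (1/4² − 1/8²) = 0.6375 eV.
λ = 1240 / 0.6375 = 1945 nm.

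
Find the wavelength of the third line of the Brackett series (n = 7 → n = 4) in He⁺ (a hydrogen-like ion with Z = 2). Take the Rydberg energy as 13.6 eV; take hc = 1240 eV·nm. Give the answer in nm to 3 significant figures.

542 nm

The Brackett series terminates on n_f = 4; the third line has n_i = 4+3 = 7.
ΔE = 54.40 × (1/4² − 1/7²) = 2.290 eV.
λ = 1240 / 2.290 = 542 nm.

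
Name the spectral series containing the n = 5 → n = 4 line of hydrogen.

Brackett

The series is set by the lower level: n_f = 4 is the Brackett series.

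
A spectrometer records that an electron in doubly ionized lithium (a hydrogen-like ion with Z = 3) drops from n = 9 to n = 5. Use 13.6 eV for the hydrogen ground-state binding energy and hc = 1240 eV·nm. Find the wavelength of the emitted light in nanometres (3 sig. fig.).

For Z = 3 the level energies scale as Z², so the effective Rydberg energy is 13.6 × 9 = 122.4 eV.
ΔE = 122.4 × (1/5² − 1/9²) = 122.4 × 0.02765 = 3.385 eV.
λ = hc/ΔE = 1240 / 3.385 = 366 nm.

366 nm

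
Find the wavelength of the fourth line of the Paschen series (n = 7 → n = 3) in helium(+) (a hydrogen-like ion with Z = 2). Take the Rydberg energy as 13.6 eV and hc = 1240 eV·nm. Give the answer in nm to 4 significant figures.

The Paschen series terminates on n_f = 3; the fourth line has n_i = 3+4 = 7.
ΔE = 54.40 × (1/3² − 1/7²) = 4.934 eV.
λ = 1240 / 4.934 = 251.3 nm.

251.3 nm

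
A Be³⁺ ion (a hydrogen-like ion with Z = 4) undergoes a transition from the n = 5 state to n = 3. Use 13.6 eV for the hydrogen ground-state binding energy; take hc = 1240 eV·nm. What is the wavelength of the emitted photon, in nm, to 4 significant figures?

For Z = 4 the level energies scale as Z², so the effective Rydberg energy is 13.6 × 16 = 217.6 eV.
ΔE = 217.6 × (1/3² − 1/5²) = 217.6 × 0.07111 = 15.47 eV.
λ = hc/ΔE = 1240 / 15.47 = 80.14 nm.

80.14 nm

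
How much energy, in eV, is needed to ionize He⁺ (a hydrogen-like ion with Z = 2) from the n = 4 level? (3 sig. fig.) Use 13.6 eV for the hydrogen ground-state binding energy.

3.40 eV

E_n = −13.6 Z²/n² = −54.40/n² eV for Z = 2.
E_4 = −54.40/16 = −3.40 eV, so ionization (to E = 0) requires 3.40 eV.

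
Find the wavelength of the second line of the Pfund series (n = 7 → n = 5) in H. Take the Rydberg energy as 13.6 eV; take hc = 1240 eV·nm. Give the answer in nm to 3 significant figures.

4650 nm

The Pfund series terminates on n_f = 5; the second line has n_i = 5+2 = 7.
ΔE = 13.60 × (1/5² − 1/7²) = 0.2664 eV.
λ = 1240 / 0.2664 = 4650 nm.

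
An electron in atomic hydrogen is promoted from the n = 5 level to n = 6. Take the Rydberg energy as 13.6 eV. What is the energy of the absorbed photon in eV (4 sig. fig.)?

0.1662 eV

E_6 = −13.60/36 = −0.3778 eV and E_5 = −13.60/25 = −0.5440 eV.
The photon energy is |E_6 − E_5| = 0.1662 eV.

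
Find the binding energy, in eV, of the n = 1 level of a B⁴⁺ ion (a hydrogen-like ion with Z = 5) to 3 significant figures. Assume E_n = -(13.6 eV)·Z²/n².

E_n = −13.6 Z²/n² = −340.0/n² eV for Z = 5.
E_1 = −340.0/1 = −340 eV, so ionization (to E = 0) requires 340 eV.

340 eV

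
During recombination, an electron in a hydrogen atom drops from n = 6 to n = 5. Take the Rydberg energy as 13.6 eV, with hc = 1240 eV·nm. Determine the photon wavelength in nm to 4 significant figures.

7460 nm

ΔE = 13.60 × (1/5² − 1/6²) = 13.60 × 0.01222 = 0.1662 eV.
λ = hc/ΔE = 1240 / 0.1662 = 7460 nm.
This line belongs to the Pfund series.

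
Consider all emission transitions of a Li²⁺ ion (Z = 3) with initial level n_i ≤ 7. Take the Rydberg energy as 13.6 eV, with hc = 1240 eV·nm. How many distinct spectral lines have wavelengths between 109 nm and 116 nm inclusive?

1

Enumerate all n_i → n_f pairs with 1 ≤ n_f < n_i ≤ 7 and compute λ = 1240 / [13.6·9·(1/n_f² − 1/n_i²)].
Lines falling in [109, 116] nm: 7→3 (111.7 nm).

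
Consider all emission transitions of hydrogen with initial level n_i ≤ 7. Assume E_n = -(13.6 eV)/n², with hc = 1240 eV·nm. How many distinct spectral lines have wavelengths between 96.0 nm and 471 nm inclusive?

Enumerate all n_i → n_f pairs with 1 ≤ n_f < n_i ≤ 7 and compute λ = 1240 / [13.6·1·(1/n_f² − 1/n_i²)].
Lines falling in [96.0, 471] nm: 4→1 (97.25 nm), 3→1 (102.6 nm), 2→1 (121.6 nm), 7→2 (397.1 nm), 6→2 (410.3 nm), 5→2 (434.2 nm).

6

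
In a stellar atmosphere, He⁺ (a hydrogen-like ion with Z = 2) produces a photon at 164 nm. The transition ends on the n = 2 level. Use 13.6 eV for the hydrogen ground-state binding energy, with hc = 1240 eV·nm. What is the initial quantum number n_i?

n_i = 3

The photon energy is ΔE = hc/λ = 1240 / 164 = 7.561 eV.
With Z = 2, ΔE = 54.40 × (1/n_f² − 1/n_i²), so 1/n_f² − 1/n_i² = 0.1390.
With n_f = 2: 1/n_i² = 1/4 − 0.1390 = 0.1110, so n_i ≈ 3.00.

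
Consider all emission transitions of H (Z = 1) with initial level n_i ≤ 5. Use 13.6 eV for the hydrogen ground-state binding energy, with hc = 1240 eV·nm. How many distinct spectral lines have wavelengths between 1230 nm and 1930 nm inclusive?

2

Enumerate all n_i → n_f pairs with 1 ≤ n_f < n_i ≤ 5 and compute λ = 1240 / [13.6·1·(1/n_f² − 1/n_i²)].
Lines falling in [1230, 1930] nm: 5→3 (1282 nm), 4→3 (1876 nm).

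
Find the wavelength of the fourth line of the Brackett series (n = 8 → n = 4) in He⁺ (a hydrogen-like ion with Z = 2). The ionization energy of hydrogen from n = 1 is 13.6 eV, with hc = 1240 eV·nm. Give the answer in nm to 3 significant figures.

486 nm

The Brackett series terminates on n_f = 4; the fourth line has n_i = 4+4 = 8.
ΔE = 54.40 × (1/4² − 1/8²) = 2.550 eV.
λ = 1240 / 2.550 = 486 nm.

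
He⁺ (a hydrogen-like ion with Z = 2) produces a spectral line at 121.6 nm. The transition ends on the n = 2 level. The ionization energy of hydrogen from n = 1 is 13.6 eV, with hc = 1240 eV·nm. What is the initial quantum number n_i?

n_i = 4

The photon energy is ΔE = hc/λ = 1240 / 121.6 = 10.20 eV.
With Z = 2, ΔE = 54.40 × (1/n_f² − 1/n_i²), so 1/n_f² − 1/n_i² = 0.1875.
With n_f = 2: 1/n_i² = 1/4 − 0.1875 = 0.06255, so n_i ≈ 4.00.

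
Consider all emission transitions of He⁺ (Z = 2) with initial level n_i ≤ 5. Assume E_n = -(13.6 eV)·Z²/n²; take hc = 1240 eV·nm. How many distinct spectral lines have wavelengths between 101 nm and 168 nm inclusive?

Enumerate all n_i → n_f pairs with 1 ≤ n_f < n_i ≤ 5 and compute λ = 1240 / [13.6·4·(1/n_f² − 1/n_i²)].
Lines falling in [101, 168] nm: 5→2 (108.5 nm), 4→2 (121.6 nm), 3→2 (164.1 nm).

3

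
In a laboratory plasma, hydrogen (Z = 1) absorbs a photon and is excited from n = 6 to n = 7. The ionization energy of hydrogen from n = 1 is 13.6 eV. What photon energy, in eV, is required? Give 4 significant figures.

E_7 = −13.60/49 = −0.2776 eV and E_6 = −13.60/36 = −0.3778 eV.
The photon energy is |E_7 − E_6| = 0.1002 eV.

0.1002 eV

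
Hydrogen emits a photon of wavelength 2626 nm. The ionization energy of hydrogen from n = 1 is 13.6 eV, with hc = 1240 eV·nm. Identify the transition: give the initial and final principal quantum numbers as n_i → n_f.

The photon energy is ΔE = hc/λ = 1240 / 2626 = 0.4722 eV.
With Z = 1, ΔE = 13.60 × (1/n_f² − 1/n_i²), so 1/n_f² − 1/n_i² = 0.03472.
Trying n_f = 4 gives 1/n_i² = 0.02778, i.e. n_i ≈ 6; this pair matches.

n_i = 6, n_f = 4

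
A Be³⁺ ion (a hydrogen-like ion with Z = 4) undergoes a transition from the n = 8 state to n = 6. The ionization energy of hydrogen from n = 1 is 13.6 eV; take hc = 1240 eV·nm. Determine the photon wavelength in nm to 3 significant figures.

For Z = 4 the level energies scale as Z², so the effective Rydberg energy is 13.6 × 16 = 217.6 eV.
ΔE = 217.6 × (1/6² − 1/8²) = 217.6 × 0.01215 = 2.644 eV.
λ = hc/ΔE = 1240 / 2.644 = 469 nm.

469 nm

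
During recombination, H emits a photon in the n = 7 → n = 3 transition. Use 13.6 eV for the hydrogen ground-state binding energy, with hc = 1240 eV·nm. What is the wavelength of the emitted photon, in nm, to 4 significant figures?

1005 nm

ΔE = 13.60 × (1/3² − 1/7²) = 13.60 × 0.09070 = 1.234 eV.
λ = hc/ΔE = 1240 / 1.234 = 1005 nm.
This line belongs to the Paschen series.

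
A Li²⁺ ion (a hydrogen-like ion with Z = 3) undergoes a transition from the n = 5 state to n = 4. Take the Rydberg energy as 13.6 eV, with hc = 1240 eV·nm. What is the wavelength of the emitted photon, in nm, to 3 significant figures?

For Z = 3 the level energies scale as Z², so the effective Rydberg energy is 13.6 × 9 = 122.4 eV.
ΔE = 122.4 × (1/4² − 1/5²) = 122.4 × 0.02250 = 2.754 eV.
λ = hc/ΔE = 1240 / 2.754 = 450 nm.

450 nm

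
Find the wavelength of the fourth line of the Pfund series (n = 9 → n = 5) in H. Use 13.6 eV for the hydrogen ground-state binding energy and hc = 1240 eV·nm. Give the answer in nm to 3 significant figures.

3300 nm

The Pfund series terminates on n_f = 5; the fourth line has n_i = 5+4 = 9.
ΔE = 13.60 × (1/5² − 1/9²) = 0.3761 eV.
λ = 1240 / 0.3761 = 3300 nm.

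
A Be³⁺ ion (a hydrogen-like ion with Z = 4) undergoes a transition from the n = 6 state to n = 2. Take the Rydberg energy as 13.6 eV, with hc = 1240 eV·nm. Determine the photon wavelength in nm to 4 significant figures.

For Z = 4 the level energies scale as Z², so the effective Rydberg energy is 13.6 × 16 = 217.6 eV.
ΔE = 217.6 × (1/2² − 1/6²) = 217.6 × 0.2222 = 48.36 eV.
λ = hc/ΔE = 1240 / 48.36 = 25.64 nm.

25.64 nm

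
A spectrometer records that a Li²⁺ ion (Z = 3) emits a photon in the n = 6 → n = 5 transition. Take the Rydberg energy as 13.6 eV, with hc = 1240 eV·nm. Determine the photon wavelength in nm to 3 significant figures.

For Z = 3 the level energies scale as Z², so the effective Rydberg energy is 13.6 × 9 = 122.4 eV.
ΔE = 122.4 × (1/5² − 1/6²) = 122.4 × 0.01222 = 1.496 eV.
λ = hc/ΔE = 1240 / 1.496 = 829 nm.

829 nm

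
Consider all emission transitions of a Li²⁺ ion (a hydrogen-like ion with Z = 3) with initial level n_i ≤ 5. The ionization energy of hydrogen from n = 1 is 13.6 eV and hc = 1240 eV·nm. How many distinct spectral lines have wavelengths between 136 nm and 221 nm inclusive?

Enumerate all n_i → n_f pairs with 1 ≤ n_f < n_i ≤ 5 and compute λ = 1240 / [13.6·9·(1/n_f² − 1/n_i²)].
Lines falling in [136, 221] nm: 5→3 (142.5 nm), 4→3 (208.4 nm).

2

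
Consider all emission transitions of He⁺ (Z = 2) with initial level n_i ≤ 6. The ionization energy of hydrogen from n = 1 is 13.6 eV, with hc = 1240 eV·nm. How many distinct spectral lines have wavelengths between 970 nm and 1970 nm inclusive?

2

Enumerate all n_i → n_f pairs with 1 ≤ n_f < n_i ≤ 6 and compute λ = 1240 / [13.6·4·(1/n_f² − 1/n_i²)].
Lines falling in [970, 1970] nm: 5→4 (1013 nm), 6→5 (1865 nm).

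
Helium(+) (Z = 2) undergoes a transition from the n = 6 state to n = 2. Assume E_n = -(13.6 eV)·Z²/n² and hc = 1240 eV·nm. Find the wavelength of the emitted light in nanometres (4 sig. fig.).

102.6 nm

For Z = 2 the level energies scale as Z², so the effective Rydberg energy is 13.6 × 4 = 54.40 eV.
ΔE = 54.40 × (1/2² − 1/6²) = 54.40 × 0.2222 = 12.09 eV.
λ = hc/ΔE = 1240 / 12.09 = 102.6 nm.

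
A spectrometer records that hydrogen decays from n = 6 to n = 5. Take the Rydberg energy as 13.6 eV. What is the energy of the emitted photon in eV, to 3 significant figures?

E_6 = −13.60/36 = −0.3778 eV and E_5 = −13.60/25 = −0.5440 eV.
The photon energy is |E_6 − E_5| = 0.166 eV.

0.166 eV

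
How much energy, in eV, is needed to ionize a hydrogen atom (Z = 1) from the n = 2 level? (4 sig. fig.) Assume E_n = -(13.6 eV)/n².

E_2 = −13.60/4 = −3.400 eV, so ionization (to E = 0) requires 3.400 eV.

3.400 eV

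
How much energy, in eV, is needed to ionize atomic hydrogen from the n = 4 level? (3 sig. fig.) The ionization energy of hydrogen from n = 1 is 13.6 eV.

0.850 eV

E_4 = −13.60/16 = −0.850 eV, so ionization (to E = 0) requires 0.850 eV.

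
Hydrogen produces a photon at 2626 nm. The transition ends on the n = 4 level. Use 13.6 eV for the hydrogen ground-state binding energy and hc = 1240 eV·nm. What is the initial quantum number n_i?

The photon energy is ΔE = hc/λ = 1240 / 2626 = 0.4722 eV.
With Z = 1, ΔE = 13.60 × (1/n_f² − 1/n_i²), so 1/n_f² − 1/n_i² = 0.03472.
With n_f = 4: 1/n_i² = 1/16 − 0.03472 = 0.02778, so n_i ≈ 6.00.

n_i = 6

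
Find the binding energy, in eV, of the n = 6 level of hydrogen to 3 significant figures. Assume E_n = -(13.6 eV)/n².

E_6 = −13.60/36 = −0.378 eV, so ionization (to E = 0) requires 0.378 eV.

0.378 eV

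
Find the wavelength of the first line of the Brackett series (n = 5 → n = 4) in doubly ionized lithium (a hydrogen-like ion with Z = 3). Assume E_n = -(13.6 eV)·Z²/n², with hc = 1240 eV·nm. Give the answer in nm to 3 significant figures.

450 nm

The Brackett series terminates on n_f = 4; the first line has n_i = 4+1 = 5.
ΔE = 122.4 × (1/4² − 1/5²) = 2.754 eV.
λ = 1240 / 2.754 = 450 nm.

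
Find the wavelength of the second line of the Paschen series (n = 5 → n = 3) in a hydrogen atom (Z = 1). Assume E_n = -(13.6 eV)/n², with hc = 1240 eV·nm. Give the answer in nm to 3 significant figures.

1280 nm

The Paschen series terminates on n_f = 3; the second line has n_i = 3+2 = 5.
ΔE = 13.60 × (1/3² − 1/5²) = 0.9671 eV.
λ = 1240 / 0.9671 = 1280 nm.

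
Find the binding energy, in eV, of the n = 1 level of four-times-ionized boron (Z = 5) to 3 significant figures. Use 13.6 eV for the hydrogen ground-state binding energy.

340 eV

E_n = −13.6 Z²/n² = −340.0/n² eV for Z = 5.
E_1 = −340.0/1 = −340 eV, so ionization (to E = 0) requires 340 eV.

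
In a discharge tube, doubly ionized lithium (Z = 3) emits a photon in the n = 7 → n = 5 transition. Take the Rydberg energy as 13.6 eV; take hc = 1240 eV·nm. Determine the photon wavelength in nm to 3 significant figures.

For Z = 3 the level energies scale as Z², so the effective Rydberg energy is 13.6 × 9 = 122.4 eV.
ΔE = 122.4 × (1/5² − 1/7²) = 122.4 × 0.01959 = 2.398 eV.
λ = hc/ΔE = 1240 / 2.398 = 517 nm.

517 nm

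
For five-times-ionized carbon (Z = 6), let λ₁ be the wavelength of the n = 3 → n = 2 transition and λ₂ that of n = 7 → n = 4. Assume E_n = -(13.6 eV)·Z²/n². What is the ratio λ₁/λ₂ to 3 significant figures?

λ ∝ 1/ΔE ∝ 1/(1/n_f² − 1/n_i²), and the Z² and hc factors cancel in the ratio.
λ₁/λ₂ = (1/4² − 1/7²)/(1/2² − 1/3²) = 0.04209/0.1389 = 0.303.

0.303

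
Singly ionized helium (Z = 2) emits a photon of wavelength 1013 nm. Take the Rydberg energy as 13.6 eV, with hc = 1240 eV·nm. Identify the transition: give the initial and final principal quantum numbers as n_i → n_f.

The photon energy is ΔE = hc/λ = 1240 / 1013 = 1.224 eV.
With Z = 2, ΔE = 54.40 × (1/n_f² − 1/n_i²), so 1/n_f² − 1/n_i² = 0.02250.
Trying n_f = 4 gives 1/n_i² = 0.04000, i.e. n_i ≈ 5; this pair matches.

n_i = 5, n_f = 4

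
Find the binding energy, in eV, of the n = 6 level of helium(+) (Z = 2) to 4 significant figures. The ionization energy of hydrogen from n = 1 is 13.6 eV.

1.511 eV

E_n = −13.6 Z²/n² = −54.40/n² eV for Z = 2.
E_6 = −54.40/36 = −1.511 eV, so ionization (to E = 0) requires 1.511 eV.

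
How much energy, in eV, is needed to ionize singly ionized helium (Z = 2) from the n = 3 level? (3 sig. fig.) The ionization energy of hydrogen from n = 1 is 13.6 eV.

6.04 eV

E_n = −13.6 Z²/n² = −54.40/n² eV for Z = 2.
E_3 = −54.40/9 = −6.04 eV, so ionization (to E = 0) requires 6.04 eV.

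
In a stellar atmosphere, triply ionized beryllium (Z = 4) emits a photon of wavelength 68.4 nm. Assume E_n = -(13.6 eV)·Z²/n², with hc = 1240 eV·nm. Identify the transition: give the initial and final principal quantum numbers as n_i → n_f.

n_i = 6, n_f = 3

The photon energy is ΔE = hc/λ = 1240 / 68.4 = 18.13 eV.
With Z = 4, ΔE = 217.6 × (1/n_f² − 1/n_i²), so 1/n_f² − 1/n_i² = 0.08331.
Trying n_f = 3 gives 1/n_i² = 0.02780, i.e. n_i ≈ 6; this pair matches.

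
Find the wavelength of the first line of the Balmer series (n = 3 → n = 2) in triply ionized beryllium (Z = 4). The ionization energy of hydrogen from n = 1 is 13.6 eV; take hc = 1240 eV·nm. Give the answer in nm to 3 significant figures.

41.0 nm

The Balmer series terminates on n_f = 2; the first line has n_i = 2+1 = 3.
ΔE = 217.6 × (1/2² − 1/3²) = 30.22 eV.
λ = 1240 / 30.22 = 41.0 nm.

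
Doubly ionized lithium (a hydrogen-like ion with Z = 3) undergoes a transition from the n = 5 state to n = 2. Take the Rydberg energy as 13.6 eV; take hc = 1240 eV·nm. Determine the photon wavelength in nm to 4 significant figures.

For Z = 3 the level energies scale as Z², so the effective Rydberg energy is 13.6 × 9 = 122.4 eV.
ΔE = 122.4 × (1/2² − 1/5²) = 122.4 × 0.2100 = 25.70 eV.
λ = hc/ΔE = 1240 / 25.70 = 48.24 nm.

48.24 nm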